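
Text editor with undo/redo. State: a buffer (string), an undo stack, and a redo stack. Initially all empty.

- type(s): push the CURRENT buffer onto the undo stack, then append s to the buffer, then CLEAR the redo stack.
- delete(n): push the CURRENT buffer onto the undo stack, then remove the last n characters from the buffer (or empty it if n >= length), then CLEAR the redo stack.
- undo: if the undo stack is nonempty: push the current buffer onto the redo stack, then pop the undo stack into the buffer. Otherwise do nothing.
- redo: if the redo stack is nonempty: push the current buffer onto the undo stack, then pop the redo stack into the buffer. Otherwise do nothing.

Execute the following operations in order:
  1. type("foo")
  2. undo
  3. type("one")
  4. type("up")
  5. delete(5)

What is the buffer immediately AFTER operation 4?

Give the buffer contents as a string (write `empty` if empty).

After op 1 (type): buf='foo' undo_depth=1 redo_depth=0
After op 2 (undo): buf='(empty)' undo_depth=0 redo_depth=1
After op 3 (type): buf='one' undo_depth=1 redo_depth=0
After op 4 (type): buf='oneup' undo_depth=2 redo_depth=0

Answer: oneup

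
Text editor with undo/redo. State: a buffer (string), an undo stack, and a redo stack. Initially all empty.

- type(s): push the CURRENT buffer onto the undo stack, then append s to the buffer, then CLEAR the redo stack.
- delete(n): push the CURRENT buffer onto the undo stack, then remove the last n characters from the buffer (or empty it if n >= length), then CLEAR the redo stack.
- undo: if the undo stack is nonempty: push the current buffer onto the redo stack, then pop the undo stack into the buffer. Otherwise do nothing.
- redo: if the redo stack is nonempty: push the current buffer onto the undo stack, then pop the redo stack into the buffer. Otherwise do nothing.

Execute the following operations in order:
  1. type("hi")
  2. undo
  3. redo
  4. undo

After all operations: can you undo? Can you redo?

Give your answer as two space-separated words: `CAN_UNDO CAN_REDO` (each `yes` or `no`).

Answer: no yes

Derivation:
After op 1 (type): buf='hi' undo_depth=1 redo_depth=0
After op 2 (undo): buf='(empty)' undo_depth=0 redo_depth=1
After op 3 (redo): buf='hi' undo_depth=1 redo_depth=0
After op 4 (undo): buf='(empty)' undo_depth=0 redo_depth=1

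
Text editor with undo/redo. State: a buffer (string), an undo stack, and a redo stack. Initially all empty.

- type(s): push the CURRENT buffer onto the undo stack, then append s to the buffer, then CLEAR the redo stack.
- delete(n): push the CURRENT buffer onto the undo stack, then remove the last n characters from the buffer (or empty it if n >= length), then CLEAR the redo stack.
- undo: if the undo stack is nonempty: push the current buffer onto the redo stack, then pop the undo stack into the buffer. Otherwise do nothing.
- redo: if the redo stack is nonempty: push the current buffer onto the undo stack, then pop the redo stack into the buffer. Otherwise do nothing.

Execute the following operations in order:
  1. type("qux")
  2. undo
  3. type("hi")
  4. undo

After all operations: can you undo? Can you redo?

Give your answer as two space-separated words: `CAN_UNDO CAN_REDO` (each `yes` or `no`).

Answer: no yes

Derivation:
After op 1 (type): buf='qux' undo_depth=1 redo_depth=0
After op 2 (undo): buf='(empty)' undo_depth=0 redo_depth=1
After op 3 (type): buf='hi' undo_depth=1 redo_depth=0
After op 4 (undo): buf='(empty)' undo_depth=0 redo_depth=1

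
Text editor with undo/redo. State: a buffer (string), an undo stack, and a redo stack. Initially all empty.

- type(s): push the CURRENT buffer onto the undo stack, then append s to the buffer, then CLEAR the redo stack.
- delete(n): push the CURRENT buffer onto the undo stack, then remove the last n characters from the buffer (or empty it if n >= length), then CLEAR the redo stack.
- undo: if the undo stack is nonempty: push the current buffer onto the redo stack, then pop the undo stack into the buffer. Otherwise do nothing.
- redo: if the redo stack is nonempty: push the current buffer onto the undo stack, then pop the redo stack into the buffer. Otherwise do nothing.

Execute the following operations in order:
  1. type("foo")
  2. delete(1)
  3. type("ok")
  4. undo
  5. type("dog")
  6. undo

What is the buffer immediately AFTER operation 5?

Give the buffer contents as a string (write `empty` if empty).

Answer: fodog

Derivation:
After op 1 (type): buf='foo' undo_depth=1 redo_depth=0
After op 2 (delete): buf='fo' undo_depth=2 redo_depth=0
After op 3 (type): buf='fook' undo_depth=3 redo_depth=0
After op 4 (undo): buf='fo' undo_depth=2 redo_depth=1
After op 5 (type): buf='fodog' undo_depth=3 redo_depth=0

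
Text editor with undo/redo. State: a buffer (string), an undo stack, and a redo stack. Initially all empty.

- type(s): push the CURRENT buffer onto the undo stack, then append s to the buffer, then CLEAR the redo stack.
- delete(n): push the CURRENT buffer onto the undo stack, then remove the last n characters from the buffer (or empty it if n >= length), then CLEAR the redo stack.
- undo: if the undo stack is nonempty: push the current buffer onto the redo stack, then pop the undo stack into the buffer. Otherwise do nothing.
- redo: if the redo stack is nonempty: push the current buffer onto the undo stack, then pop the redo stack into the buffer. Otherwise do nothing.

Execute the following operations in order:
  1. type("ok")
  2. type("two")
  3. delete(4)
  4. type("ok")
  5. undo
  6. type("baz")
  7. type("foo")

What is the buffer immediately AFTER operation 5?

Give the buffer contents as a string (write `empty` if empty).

Answer: o

Derivation:
After op 1 (type): buf='ok' undo_depth=1 redo_depth=0
After op 2 (type): buf='oktwo' undo_depth=2 redo_depth=0
After op 3 (delete): buf='o' undo_depth=3 redo_depth=0
After op 4 (type): buf='ook' undo_depth=4 redo_depth=0
After op 5 (undo): buf='o' undo_depth=3 redo_depth=1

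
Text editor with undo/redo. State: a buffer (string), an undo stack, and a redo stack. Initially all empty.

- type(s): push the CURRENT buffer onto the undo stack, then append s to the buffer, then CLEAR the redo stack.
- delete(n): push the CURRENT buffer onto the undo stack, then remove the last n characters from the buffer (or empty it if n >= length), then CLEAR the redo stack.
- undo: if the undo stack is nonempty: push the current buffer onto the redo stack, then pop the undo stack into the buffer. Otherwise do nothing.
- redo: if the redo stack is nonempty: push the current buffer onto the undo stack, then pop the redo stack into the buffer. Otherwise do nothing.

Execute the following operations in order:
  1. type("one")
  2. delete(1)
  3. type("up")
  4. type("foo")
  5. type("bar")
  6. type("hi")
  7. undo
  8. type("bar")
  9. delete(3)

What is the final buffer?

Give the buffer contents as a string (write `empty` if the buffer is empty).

After op 1 (type): buf='one' undo_depth=1 redo_depth=0
After op 2 (delete): buf='on' undo_depth=2 redo_depth=0
After op 3 (type): buf='onup' undo_depth=3 redo_depth=0
After op 4 (type): buf='onupfoo' undo_depth=4 redo_depth=0
After op 5 (type): buf='onupfoobar' undo_depth=5 redo_depth=0
After op 6 (type): buf='onupfoobarhi' undo_depth=6 redo_depth=0
After op 7 (undo): buf='onupfoobar' undo_depth=5 redo_depth=1
After op 8 (type): buf='onupfoobarbar' undo_depth=6 redo_depth=0
After op 9 (delete): buf='onupfoobar' undo_depth=7 redo_depth=0

Answer: onupfoobar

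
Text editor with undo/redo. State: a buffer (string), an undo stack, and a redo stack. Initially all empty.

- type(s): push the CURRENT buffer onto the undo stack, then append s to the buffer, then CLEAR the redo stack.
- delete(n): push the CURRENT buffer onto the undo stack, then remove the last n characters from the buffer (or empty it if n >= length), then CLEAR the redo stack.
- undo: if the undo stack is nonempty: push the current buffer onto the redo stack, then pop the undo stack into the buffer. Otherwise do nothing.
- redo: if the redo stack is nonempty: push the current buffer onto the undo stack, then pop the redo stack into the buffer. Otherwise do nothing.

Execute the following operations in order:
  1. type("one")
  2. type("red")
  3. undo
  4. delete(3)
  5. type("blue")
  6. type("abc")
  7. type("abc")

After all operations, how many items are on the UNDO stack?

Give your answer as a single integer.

After op 1 (type): buf='one' undo_depth=1 redo_depth=0
After op 2 (type): buf='onered' undo_depth=2 redo_depth=0
After op 3 (undo): buf='one' undo_depth=1 redo_depth=1
After op 4 (delete): buf='(empty)' undo_depth=2 redo_depth=0
After op 5 (type): buf='blue' undo_depth=3 redo_depth=0
After op 6 (type): buf='blueabc' undo_depth=4 redo_depth=0
After op 7 (type): buf='blueabcabc' undo_depth=5 redo_depth=0

Answer: 5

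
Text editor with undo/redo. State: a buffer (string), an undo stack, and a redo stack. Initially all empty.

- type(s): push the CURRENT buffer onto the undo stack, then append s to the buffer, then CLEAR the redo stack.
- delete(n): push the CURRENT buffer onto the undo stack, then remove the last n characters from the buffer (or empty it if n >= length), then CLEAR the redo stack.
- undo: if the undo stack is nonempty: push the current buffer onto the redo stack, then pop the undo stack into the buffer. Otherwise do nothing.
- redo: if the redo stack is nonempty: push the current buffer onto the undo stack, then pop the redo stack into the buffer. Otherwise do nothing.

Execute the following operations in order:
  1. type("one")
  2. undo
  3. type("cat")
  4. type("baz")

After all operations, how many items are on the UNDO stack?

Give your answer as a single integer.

Answer: 2

Derivation:
After op 1 (type): buf='one' undo_depth=1 redo_depth=0
After op 2 (undo): buf='(empty)' undo_depth=0 redo_depth=1
After op 3 (type): buf='cat' undo_depth=1 redo_depth=0
After op 4 (type): buf='catbaz' undo_depth=2 redo_depth=0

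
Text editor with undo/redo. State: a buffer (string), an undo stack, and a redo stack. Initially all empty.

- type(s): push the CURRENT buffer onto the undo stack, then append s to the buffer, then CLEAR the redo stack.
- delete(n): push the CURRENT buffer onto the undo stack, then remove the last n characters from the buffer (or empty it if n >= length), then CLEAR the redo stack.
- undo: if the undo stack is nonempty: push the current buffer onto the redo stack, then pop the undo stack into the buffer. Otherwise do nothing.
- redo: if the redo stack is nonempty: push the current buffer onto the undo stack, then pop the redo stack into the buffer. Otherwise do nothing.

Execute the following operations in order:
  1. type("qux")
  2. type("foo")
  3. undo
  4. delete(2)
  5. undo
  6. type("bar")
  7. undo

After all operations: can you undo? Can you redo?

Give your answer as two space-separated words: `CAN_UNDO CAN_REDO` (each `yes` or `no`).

Answer: yes yes

Derivation:
After op 1 (type): buf='qux' undo_depth=1 redo_depth=0
After op 2 (type): buf='quxfoo' undo_depth=2 redo_depth=0
After op 3 (undo): buf='qux' undo_depth=1 redo_depth=1
After op 4 (delete): buf='q' undo_depth=2 redo_depth=0
After op 5 (undo): buf='qux' undo_depth=1 redo_depth=1
After op 6 (type): buf='quxbar' undo_depth=2 redo_depth=0
After op 7 (undo): buf='qux' undo_depth=1 redo_depth=1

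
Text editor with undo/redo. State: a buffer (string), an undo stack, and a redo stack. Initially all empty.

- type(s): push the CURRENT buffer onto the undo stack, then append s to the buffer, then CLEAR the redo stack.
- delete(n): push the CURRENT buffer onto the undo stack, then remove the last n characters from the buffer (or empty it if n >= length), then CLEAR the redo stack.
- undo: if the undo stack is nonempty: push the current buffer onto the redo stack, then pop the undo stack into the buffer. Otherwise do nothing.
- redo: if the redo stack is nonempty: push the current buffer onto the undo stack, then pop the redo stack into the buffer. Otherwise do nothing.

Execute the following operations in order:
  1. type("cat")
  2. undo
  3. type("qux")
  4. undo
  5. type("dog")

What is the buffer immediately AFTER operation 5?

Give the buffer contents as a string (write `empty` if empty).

Answer: dog

Derivation:
After op 1 (type): buf='cat' undo_depth=1 redo_depth=0
After op 2 (undo): buf='(empty)' undo_depth=0 redo_depth=1
After op 3 (type): buf='qux' undo_depth=1 redo_depth=0
After op 4 (undo): buf='(empty)' undo_depth=0 redo_depth=1
After op 5 (type): buf='dog' undo_depth=1 redo_depth=0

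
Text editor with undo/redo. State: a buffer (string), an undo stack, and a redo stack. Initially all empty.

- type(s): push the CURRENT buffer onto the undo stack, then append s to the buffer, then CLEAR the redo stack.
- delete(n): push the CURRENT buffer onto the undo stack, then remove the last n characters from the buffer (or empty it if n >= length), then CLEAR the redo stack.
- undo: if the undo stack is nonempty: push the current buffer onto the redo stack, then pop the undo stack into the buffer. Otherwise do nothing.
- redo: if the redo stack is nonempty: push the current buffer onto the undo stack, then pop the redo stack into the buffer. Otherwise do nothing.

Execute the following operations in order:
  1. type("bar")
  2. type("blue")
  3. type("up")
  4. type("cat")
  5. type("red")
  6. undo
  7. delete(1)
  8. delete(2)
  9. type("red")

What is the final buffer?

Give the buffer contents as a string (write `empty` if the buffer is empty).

After op 1 (type): buf='bar' undo_depth=1 redo_depth=0
After op 2 (type): buf='barblue' undo_depth=2 redo_depth=0
After op 3 (type): buf='barblueup' undo_depth=3 redo_depth=0
After op 4 (type): buf='barblueupcat' undo_depth=4 redo_depth=0
After op 5 (type): buf='barblueupcatred' undo_depth=5 redo_depth=0
After op 6 (undo): buf='barblueupcat' undo_depth=4 redo_depth=1
After op 7 (delete): buf='barblueupca' undo_depth=5 redo_depth=0
After op 8 (delete): buf='barblueup' undo_depth=6 redo_depth=0
After op 9 (type): buf='barblueupred' undo_depth=7 redo_depth=0

Answer: barblueupred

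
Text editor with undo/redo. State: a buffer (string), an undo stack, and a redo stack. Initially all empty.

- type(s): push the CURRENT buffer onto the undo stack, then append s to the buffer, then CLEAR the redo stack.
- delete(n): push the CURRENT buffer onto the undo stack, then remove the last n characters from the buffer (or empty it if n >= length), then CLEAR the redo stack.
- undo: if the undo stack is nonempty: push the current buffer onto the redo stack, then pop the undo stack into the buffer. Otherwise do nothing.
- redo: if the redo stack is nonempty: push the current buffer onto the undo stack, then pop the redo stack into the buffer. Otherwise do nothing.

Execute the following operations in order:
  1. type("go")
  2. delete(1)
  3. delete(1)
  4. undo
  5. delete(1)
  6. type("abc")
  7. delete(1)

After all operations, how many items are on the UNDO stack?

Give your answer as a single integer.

After op 1 (type): buf='go' undo_depth=1 redo_depth=0
After op 2 (delete): buf='g' undo_depth=2 redo_depth=0
After op 3 (delete): buf='(empty)' undo_depth=3 redo_depth=0
After op 4 (undo): buf='g' undo_depth=2 redo_depth=1
After op 5 (delete): buf='(empty)' undo_depth=3 redo_depth=0
After op 6 (type): buf='abc' undo_depth=4 redo_depth=0
After op 7 (delete): buf='ab' undo_depth=5 redo_depth=0

Answer: 5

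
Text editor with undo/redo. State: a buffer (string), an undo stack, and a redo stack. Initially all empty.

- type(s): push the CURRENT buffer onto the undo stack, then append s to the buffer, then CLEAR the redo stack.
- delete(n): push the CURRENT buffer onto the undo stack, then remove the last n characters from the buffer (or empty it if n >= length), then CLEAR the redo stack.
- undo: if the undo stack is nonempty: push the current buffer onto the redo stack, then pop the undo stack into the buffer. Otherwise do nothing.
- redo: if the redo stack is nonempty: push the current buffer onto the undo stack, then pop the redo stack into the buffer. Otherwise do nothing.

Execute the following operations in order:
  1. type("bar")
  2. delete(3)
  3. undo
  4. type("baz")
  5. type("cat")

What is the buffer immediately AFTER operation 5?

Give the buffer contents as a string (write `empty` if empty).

After op 1 (type): buf='bar' undo_depth=1 redo_depth=0
After op 2 (delete): buf='(empty)' undo_depth=2 redo_depth=0
After op 3 (undo): buf='bar' undo_depth=1 redo_depth=1
After op 4 (type): buf='barbaz' undo_depth=2 redo_depth=0
After op 5 (type): buf='barbazcat' undo_depth=3 redo_depth=0

Answer: barbazcat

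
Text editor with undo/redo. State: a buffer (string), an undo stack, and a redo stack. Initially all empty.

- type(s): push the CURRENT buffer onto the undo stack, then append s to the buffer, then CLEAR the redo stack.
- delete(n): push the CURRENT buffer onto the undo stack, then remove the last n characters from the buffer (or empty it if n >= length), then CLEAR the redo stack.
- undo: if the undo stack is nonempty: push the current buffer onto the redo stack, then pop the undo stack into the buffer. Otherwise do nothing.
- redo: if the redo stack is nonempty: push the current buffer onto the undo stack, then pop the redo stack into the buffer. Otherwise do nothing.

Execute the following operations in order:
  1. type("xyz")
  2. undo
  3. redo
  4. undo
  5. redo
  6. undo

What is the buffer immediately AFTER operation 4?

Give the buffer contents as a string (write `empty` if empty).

Answer: empty

Derivation:
After op 1 (type): buf='xyz' undo_depth=1 redo_depth=0
After op 2 (undo): buf='(empty)' undo_depth=0 redo_depth=1
After op 3 (redo): buf='xyz' undo_depth=1 redo_depth=0
After op 4 (undo): buf='(empty)' undo_depth=0 redo_depth=1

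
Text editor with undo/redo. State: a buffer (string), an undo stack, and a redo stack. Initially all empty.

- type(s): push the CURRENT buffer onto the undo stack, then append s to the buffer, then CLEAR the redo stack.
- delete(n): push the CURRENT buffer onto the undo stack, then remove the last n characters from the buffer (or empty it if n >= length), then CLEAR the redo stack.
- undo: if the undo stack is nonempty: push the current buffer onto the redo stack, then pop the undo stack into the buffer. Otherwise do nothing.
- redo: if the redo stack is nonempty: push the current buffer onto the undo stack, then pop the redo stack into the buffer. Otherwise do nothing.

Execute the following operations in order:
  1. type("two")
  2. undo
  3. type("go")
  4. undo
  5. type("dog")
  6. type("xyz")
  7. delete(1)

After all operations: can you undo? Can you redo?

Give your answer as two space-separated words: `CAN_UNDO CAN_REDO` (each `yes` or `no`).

Answer: yes no

Derivation:
After op 1 (type): buf='two' undo_depth=1 redo_depth=0
After op 2 (undo): buf='(empty)' undo_depth=0 redo_depth=1
After op 3 (type): buf='go' undo_depth=1 redo_depth=0
After op 4 (undo): buf='(empty)' undo_depth=0 redo_depth=1
After op 5 (type): buf='dog' undo_depth=1 redo_depth=0
After op 6 (type): buf='dogxyz' undo_depth=2 redo_depth=0
After op 7 (delete): buf='dogxy' undo_depth=3 redo_depth=0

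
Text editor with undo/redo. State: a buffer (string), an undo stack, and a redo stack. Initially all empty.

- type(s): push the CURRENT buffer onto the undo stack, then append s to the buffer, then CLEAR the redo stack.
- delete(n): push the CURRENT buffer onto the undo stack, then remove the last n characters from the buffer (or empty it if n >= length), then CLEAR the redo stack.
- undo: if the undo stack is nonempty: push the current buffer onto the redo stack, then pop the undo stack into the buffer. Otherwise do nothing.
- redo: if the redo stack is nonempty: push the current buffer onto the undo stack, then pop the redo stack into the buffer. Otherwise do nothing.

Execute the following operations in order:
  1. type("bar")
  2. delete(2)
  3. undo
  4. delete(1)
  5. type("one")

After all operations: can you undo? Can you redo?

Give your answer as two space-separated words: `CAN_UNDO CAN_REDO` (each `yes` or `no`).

After op 1 (type): buf='bar' undo_depth=1 redo_depth=0
After op 2 (delete): buf='b' undo_depth=2 redo_depth=0
After op 3 (undo): buf='bar' undo_depth=1 redo_depth=1
After op 4 (delete): buf='ba' undo_depth=2 redo_depth=0
After op 5 (type): buf='baone' undo_depth=3 redo_depth=0

Answer: yes no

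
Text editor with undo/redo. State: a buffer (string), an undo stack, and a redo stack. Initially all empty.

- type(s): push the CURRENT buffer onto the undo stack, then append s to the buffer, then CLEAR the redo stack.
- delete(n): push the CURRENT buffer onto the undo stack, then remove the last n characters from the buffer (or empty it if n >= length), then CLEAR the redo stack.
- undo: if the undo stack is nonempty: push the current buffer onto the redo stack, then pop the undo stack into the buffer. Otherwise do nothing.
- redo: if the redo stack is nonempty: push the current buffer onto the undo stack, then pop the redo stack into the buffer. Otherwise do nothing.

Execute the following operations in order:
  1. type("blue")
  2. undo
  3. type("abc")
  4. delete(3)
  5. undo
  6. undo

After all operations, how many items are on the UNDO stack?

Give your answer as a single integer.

Answer: 0

Derivation:
After op 1 (type): buf='blue' undo_depth=1 redo_depth=0
After op 2 (undo): buf='(empty)' undo_depth=0 redo_depth=1
After op 3 (type): buf='abc' undo_depth=1 redo_depth=0
After op 4 (delete): buf='(empty)' undo_depth=2 redo_depth=0
After op 5 (undo): buf='abc' undo_depth=1 redo_depth=1
After op 6 (undo): buf='(empty)' undo_depth=0 redo_depth=2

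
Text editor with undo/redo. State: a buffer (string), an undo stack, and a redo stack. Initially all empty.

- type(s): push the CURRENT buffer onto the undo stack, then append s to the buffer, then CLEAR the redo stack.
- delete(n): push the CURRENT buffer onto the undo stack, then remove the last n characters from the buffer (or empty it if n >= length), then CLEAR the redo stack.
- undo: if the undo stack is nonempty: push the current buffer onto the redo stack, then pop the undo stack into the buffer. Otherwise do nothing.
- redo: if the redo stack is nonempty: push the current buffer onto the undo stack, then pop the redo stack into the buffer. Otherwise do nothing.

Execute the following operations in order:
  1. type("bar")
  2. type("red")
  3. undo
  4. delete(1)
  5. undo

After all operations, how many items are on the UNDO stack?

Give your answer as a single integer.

Answer: 1

Derivation:
After op 1 (type): buf='bar' undo_depth=1 redo_depth=0
After op 2 (type): buf='barred' undo_depth=2 redo_depth=0
After op 3 (undo): buf='bar' undo_depth=1 redo_depth=1
After op 4 (delete): buf='ba' undo_depth=2 redo_depth=0
After op 5 (undo): buf='bar' undo_depth=1 redo_depth=1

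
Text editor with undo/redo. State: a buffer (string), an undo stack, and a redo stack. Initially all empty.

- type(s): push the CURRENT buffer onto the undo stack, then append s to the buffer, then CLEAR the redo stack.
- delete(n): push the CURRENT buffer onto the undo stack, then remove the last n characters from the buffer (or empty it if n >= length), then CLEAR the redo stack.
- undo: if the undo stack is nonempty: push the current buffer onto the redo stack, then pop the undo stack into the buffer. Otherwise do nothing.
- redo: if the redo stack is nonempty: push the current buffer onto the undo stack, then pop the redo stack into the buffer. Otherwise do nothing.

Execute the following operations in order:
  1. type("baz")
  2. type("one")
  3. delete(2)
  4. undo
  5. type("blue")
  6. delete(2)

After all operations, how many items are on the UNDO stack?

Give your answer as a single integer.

After op 1 (type): buf='baz' undo_depth=1 redo_depth=0
After op 2 (type): buf='bazone' undo_depth=2 redo_depth=0
After op 3 (delete): buf='bazo' undo_depth=3 redo_depth=0
After op 4 (undo): buf='bazone' undo_depth=2 redo_depth=1
After op 5 (type): buf='bazoneblue' undo_depth=3 redo_depth=0
After op 6 (delete): buf='bazonebl' undo_depth=4 redo_depth=0

Answer: 4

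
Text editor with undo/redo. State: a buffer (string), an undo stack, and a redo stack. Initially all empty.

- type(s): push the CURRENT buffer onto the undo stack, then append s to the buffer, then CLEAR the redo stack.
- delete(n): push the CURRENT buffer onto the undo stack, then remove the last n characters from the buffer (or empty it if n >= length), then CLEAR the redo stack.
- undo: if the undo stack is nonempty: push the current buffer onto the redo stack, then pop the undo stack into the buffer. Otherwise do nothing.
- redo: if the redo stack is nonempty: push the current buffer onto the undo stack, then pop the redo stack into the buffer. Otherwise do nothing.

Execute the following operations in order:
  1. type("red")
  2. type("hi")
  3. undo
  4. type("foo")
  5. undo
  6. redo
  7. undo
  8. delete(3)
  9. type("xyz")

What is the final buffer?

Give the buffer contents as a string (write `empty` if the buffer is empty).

After op 1 (type): buf='red' undo_depth=1 redo_depth=0
After op 2 (type): buf='redhi' undo_depth=2 redo_depth=0
After op 3 (undo): buf='red' undo_depth=1 redo_depth=1
After op 4 (type): buf='redfoo' undo_depth=2 redo_depth=0
After op 5 (undo): buf='red' undo_depth=1 redo_depth=1
After op 6 (redo): buf='redfoo' undo_depth=2 redo_depth=0
After op 7 (undo): buf='red' undo_depth=1 redo_depth=1
After op 8 (delete): buf='(empty)' undo_depth=2 redo_depth=0
After op 9 (type): buf='xyz' undo_depth=3 redo_depth=0

Answer: xyz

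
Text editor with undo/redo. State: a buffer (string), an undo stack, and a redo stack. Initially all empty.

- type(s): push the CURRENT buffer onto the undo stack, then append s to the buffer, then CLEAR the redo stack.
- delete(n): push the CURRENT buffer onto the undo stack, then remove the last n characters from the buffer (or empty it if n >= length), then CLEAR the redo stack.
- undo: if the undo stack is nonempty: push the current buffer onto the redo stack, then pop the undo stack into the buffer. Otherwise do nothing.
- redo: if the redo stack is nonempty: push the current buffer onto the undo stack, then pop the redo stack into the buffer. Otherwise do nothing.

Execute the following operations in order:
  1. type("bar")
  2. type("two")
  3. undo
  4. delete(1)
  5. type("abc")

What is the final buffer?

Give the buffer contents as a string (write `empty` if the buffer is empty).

Answer: baabc

Derivation:
After op 1 (type): buf='bar' undo_depth=1 redo_depth=0
After op 2 (type): buf='bartwo' undo_depth=2 redo_depth=0
After op 3 (undo): buf='bar' undo_depth=1 redo_depth=1
After op 4 (delete): buf='ba' undo_depth=2 redo_depth=0
After op 5 (type): buf='baabc' undo_depth=3 redo_depth=0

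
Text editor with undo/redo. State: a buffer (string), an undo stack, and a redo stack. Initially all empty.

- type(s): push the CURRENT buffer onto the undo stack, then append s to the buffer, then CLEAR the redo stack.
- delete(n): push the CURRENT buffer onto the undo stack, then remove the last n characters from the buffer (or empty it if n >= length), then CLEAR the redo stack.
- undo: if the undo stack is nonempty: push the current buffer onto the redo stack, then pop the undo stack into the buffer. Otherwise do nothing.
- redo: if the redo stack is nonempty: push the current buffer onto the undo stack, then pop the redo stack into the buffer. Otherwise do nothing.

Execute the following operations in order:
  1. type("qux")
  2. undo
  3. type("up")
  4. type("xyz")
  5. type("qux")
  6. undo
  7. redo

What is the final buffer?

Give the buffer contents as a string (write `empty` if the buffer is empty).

Answer: upxyzqux

Derivation:
After op 1 (type): buf='qux' undo_depth=1 redo_depth=0
After op 2 (undo): buf='(empty)' undo_depth=0 redo_depth=1
After op 3 (type): buf='up' undo_depth=1 redo_depth=0
After op 4 (type): buf='upxyz' undo_depth=2 redo_depth=0
After op 5 (type): buf='upxyzqux' undo_depth=3 redo_depth=0
After op 6 (undo): buf='upxyz' undo_depth=2 redo_depth=1
After op 7 (redo): buf='upxyzqux' undo_depth=3 redo_depth=0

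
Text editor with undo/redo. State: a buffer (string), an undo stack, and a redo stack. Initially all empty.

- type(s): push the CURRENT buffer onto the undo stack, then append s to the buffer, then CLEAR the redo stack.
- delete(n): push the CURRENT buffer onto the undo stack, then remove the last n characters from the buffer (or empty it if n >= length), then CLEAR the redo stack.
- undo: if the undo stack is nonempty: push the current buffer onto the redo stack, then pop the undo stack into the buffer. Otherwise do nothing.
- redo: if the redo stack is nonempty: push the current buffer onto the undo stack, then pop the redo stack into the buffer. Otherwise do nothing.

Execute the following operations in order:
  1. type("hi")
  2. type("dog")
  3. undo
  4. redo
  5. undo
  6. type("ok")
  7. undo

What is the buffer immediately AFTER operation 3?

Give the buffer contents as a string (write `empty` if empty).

After op 1 (type): buf='hi' undo_depth=1 redo_depth=0
After op 2 (type): buf='hidog' undo_depth=2 redo_depth=0
After op 3 (undo): buf='hi' undo_depth=1 redo_depth=1

Answer: hi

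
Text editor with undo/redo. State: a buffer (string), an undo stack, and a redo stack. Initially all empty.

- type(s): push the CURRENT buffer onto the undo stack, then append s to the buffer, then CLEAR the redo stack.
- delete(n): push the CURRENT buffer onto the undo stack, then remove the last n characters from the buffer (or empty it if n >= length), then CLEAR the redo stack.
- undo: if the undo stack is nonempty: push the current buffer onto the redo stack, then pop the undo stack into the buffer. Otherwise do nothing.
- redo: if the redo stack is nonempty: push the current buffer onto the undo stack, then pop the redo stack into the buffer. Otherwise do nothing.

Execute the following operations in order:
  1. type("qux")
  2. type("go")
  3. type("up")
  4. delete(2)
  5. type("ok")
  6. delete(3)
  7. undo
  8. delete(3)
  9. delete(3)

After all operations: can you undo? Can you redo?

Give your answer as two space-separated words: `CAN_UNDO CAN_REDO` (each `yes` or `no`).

After op 1 (type): buf='qux' undo_depth=1 redo_depth=0
After op 2 (type): buf='quxgo' undo_depth=2 redo_depth=0
After op 3 (type): buf='quxgoup' undo_depth=3 redo_depth=0
After op 4 (delete): buf='quxgo' undo_depth=4 redo_depth=0
After op 5 (type): buf='quxgook' undo_depth=5 redo_depth=0
After op 6 (delete): buf='quxg' undo_depth=6 redo_depth=0
After op 7 (undo): buf='quxgook' undo_depth=5 redo_depth=1
After op 8 (delete): buf='quxg' undo_depth=6 redo_depth=0
After op 9 (delete): buf='q' undo_depth=7 redo_depth=0

Answer: yes no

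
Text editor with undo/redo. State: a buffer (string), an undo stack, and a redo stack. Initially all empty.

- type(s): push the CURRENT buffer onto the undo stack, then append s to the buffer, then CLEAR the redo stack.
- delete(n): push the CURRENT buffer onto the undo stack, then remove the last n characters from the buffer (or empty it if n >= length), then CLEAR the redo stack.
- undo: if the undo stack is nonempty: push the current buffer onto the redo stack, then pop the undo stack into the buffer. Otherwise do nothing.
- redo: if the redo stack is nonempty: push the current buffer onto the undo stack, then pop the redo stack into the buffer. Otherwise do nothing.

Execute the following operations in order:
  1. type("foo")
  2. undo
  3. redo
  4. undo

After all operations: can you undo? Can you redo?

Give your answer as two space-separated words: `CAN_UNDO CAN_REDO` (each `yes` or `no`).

After op 1 (type): buf='foo' undo_depth=1 redo_depth=0
After op 2 (undo): buf='(empty)' undo_depth=0 redo_depth=1
After op 3 (redo): buf='foo' undo_depth=1 redo_depth=0
After op 4 (undo): buf='(empty)' undo_depth=0 redo_depth=1

Answer: no yes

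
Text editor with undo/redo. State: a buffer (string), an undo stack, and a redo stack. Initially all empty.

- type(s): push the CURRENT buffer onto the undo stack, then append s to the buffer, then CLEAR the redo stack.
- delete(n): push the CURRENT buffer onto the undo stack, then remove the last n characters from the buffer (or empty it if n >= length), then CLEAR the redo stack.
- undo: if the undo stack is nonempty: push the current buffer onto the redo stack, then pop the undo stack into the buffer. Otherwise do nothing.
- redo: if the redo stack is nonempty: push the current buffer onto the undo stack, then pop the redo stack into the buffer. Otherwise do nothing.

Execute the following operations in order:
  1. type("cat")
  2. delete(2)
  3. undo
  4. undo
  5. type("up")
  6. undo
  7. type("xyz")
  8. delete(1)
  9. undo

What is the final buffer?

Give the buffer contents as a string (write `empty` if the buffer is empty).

After op 1 (type): buf='cat' undo_depth=1 redo_depth=0
After op 2 (delete): buf='c' undo_depth=2 redo_depth=0
After op 3 (undo): buf='cat' undo_depth=1 redo_depth=1
After op 4 (undo): buf='(empty)' undo_depth=0 redo_depth=2
After op 5 (type): buf='up' undo_depth=1 redo_depth=0
After op 6 (undo): buf='(empty)' undo_depth=0 redo_depth=1
After op 7 (type): buf='xyz' undo_depth=1 redo_depth=0
After op 8 (delete): buf='xy' undo_depth=2 redo_depth=0
After op 9 (undo): buf='xyz' undo_depth=1 redo_depth=1

Answer: xyz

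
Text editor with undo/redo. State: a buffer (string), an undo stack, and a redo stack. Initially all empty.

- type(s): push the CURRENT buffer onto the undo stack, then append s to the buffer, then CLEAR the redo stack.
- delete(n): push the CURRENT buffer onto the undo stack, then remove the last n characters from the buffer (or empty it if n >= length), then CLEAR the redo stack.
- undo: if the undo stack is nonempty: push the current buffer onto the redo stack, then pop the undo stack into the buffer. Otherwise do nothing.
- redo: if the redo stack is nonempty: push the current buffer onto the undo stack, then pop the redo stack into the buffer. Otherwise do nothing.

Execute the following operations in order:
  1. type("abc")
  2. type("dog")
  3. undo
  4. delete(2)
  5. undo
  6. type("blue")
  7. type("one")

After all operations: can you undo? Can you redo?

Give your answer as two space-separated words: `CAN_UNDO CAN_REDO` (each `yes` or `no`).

After op 1 (type): buf='abc' undo_depth=1 redo_depth=0
After op 2 (type): buf='abcdog' undo_depth=2 redo_depth=0
After op 3 (undo): buf='abc' undo_depth=1 redo_depth=1
After op 4 (delete): buf='a' undo_depth=2 redo_depth=0
After op 5 (undo): buf='abc' undo_depth=1 redo_depth=1
After op 6 (type): buf='abcblue' undo_depth=2 redo_depth=0
After op 7 (type): buf='abcblueone' undo_depth=3 redo_depth=0

Answer: yes no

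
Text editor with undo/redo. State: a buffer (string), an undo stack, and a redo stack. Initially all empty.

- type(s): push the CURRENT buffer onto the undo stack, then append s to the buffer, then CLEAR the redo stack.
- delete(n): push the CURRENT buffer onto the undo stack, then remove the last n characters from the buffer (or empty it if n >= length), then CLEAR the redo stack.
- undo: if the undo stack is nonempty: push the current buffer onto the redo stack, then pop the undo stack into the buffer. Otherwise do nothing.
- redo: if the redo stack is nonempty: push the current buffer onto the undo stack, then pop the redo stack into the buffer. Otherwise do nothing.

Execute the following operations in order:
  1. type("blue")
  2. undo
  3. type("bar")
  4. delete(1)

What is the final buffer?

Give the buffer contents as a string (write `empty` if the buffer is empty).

After op 1 (type): buf='blue' undo_depth=1 redo_depth=0
After op 2 (undo): buf='(empty)' undo_depth=0 redo_depth=1
After op 3 (type): buf='bar' undo_depth=1 redo_depth=0
After op 4 (delete): buf='ba' undo_depth=2 redo_depth=0

Answer: ba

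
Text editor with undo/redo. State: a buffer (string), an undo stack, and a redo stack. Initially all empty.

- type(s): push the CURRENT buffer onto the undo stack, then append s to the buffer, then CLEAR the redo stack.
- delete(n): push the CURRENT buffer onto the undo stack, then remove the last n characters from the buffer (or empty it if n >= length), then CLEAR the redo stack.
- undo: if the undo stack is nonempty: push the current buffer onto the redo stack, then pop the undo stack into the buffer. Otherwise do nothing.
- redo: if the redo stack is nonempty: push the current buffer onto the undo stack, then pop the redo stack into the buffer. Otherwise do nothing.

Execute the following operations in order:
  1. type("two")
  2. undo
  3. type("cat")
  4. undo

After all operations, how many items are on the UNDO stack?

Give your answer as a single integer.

After op 1 (type): buf='two' undo_depth=1 redo_depth=0
After op 2 (undo): buf='(empty)' undo_depth=0 redo_depth=1
After op 3 (type): buf='cat' undo_depth=1 redo_depth=0
After op 4 (undo): buf='(empty)' undo_depth=0 redo_depth=1

Answer: 0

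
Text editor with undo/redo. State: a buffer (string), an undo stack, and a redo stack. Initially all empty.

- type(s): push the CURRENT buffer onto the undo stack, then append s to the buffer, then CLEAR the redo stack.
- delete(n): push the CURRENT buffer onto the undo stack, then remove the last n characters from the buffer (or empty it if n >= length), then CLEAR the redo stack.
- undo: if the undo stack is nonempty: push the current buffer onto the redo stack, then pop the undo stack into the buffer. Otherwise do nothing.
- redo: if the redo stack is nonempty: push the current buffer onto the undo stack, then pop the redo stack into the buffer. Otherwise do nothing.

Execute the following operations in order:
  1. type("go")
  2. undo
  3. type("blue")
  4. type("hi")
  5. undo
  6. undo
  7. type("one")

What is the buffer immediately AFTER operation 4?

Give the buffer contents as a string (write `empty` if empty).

After op 1 (type): buf='go' undo_depth=1 redo_depth=0
After op 2 (undo): buf='(empty)' undo_depth=0 redo_depth=1
After op 3 (type): buf='blue' undo_depth=1 redo_depth=0
After op 4 (type): buf='bluehi' undo_depth=2 redo_depth=0

Answer: bluehi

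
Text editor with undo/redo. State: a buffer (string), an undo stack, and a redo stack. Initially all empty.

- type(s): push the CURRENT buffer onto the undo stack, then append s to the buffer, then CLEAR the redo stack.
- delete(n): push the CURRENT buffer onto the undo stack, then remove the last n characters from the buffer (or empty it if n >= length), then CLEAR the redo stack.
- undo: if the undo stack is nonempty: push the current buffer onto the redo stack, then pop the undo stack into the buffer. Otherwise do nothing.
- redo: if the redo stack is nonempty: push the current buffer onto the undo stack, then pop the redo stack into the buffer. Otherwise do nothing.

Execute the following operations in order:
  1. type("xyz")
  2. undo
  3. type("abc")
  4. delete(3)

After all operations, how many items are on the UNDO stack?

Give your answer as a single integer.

Answer: 2

Derivation:
After op 1 (type): buf='xyz' undo_depth=1 redo_depth=0
After op 2 (undo): buf='(empty)' undo_depth=0 redo_depth=1
After op 3 (type): buf='abc' undo_depth=1 redo_depth=0
After op 4 (delete): buf='(empty)' undo_depth=2 redo_depth=0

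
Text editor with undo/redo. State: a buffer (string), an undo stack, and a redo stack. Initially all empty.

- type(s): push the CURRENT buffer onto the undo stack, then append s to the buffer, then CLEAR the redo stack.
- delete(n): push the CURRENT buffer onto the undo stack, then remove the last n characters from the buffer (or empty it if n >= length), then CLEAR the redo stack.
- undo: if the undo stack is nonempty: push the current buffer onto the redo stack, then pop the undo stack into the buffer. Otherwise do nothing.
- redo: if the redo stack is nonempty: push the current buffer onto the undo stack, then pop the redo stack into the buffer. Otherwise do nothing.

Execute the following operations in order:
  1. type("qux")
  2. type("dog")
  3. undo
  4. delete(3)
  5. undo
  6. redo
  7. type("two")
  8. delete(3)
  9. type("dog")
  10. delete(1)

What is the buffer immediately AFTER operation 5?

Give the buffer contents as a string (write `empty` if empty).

After op 1 (type): buf='qux' undo_depth=1 redo_depth=0
After op 2 (type): buf='quxdog' undo_depth=2 redo_depth=0
After op 3 (undo): buf='qux' undo_depth=1 redo_depth=1
After op 4 (delete): buf='(empty)' undo_depth=2 redo_depth=0
After op 5 (undo): buf='qux' undo_depth=1 redo_depth=1

Answer: qux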